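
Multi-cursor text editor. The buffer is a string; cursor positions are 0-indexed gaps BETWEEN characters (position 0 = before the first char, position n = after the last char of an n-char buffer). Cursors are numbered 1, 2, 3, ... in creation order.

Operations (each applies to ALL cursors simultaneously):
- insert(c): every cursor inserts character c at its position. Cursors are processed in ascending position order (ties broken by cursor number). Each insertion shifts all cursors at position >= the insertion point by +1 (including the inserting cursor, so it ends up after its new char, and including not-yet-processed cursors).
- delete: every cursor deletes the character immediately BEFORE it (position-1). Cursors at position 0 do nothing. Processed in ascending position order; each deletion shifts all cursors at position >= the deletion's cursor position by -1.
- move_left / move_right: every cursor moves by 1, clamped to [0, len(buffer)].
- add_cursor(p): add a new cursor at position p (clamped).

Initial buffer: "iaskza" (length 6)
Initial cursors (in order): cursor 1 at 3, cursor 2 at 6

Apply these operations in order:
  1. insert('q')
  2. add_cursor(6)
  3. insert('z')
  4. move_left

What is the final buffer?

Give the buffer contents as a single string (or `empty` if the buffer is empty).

Answer: iasqzkzzaqz

Derivation:
After op 1 (insert('q')): buffer="iasqkzaq" (len 8), cursors c1@4 c2@8, authorship ...1...2
After op 2 (add_cursor(6)): buffer="iasqkzaq" (len 8), cursors c1@4 c3@6 c2@8, authorship ...1...2
After op 3 (insert('z')): buffer="iasqzkzzaqz" (len 11), cursors c1@5 c3@8 c2@11, authorship ...11..3.22
After op 4 (move_left): buffer="iasqzkzzaqz" (len 11), cursors c1@4 c3@7 c2@10, authorship ...11..3.22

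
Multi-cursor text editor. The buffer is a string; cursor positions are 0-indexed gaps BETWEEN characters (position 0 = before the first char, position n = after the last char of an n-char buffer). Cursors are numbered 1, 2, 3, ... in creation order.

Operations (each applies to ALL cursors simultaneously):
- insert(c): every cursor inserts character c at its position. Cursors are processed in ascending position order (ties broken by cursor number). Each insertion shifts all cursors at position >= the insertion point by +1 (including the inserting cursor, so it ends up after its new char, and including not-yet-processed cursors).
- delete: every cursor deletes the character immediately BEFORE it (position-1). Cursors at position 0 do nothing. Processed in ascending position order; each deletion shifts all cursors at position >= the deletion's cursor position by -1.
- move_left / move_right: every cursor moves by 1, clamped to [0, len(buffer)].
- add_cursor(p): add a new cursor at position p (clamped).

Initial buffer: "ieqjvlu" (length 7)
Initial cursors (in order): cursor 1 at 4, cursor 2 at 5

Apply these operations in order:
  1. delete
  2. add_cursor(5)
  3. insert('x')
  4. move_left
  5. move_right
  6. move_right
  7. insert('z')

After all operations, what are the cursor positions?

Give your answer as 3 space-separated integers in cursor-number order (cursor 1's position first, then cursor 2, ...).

Answer: 8 8 11

Derivation:
After op 1 (delete): buffer="ieqlu" (len 5), cursors c1@3 c2@3, authorship .....
After op 2 (add_cursor(5)): buffer="ieqlu" (len 5), cursors c1@3 c2@3 c3@5, authorship .....
After op 3 (insert('x')): buffer="ieqxxlux" (len 8), cursors c1@5 c2@5 c3@8, authorship ...12..3
After op 4 (move_left): buffer="ieqxxlux" (len 8), cursors c1@4 c2@4 c3@7, authorship ...12..3
After op 5 (move_right): buffer="ieqxxlux" (len 8), cursors c1@5 c2@5 c3@8, authorship ...12..3
After op 6 (move_right): buffer="ieqxxlux" (len 8), cursors c1@6 c2@6 c3@8, authorship ...12..3
After op 7 (insert('z')): buffer="ieqxxlzzuxz" (len 11), cursors c1@8 c2@8 c3@11, authorship ...12.12.33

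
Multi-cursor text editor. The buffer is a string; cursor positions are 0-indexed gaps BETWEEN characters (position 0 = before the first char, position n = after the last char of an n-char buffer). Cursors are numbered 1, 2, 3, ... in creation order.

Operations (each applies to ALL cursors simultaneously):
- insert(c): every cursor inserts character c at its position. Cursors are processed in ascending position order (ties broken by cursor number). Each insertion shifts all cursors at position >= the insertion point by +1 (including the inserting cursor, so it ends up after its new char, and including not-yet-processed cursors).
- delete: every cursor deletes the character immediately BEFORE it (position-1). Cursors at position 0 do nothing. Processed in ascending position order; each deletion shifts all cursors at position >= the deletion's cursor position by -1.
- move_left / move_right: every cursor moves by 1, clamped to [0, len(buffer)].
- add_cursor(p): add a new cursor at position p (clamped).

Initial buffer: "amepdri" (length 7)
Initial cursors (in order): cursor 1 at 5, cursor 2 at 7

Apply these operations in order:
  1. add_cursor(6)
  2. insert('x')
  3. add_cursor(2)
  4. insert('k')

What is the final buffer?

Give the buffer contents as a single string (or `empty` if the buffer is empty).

Answer: amkepdxkrxkixk

Derivation:
After op 1 (add_cursor(6)): buffer="amepdri" (len 7), cursors c1@5 c3@6 c2@7, authorship .......
After op 2 (insert('x')): buffer="amepdxrxix" (len 10), cursors c1@6 c3@8 c2@10, authorship .....1.3.2
After op 3 (add_cursor(2)): buffer="amepdxrxix" (len 10), cursors c4@2 c1@6 c3@8 c2@10, authorship .....1.3.2
After op 4 (insert('k')): buffer="amkepdxkrxkixk" (len 14), cursors c4@3 c1@8 c3@11 c2@14, authorship ..4...11.33.22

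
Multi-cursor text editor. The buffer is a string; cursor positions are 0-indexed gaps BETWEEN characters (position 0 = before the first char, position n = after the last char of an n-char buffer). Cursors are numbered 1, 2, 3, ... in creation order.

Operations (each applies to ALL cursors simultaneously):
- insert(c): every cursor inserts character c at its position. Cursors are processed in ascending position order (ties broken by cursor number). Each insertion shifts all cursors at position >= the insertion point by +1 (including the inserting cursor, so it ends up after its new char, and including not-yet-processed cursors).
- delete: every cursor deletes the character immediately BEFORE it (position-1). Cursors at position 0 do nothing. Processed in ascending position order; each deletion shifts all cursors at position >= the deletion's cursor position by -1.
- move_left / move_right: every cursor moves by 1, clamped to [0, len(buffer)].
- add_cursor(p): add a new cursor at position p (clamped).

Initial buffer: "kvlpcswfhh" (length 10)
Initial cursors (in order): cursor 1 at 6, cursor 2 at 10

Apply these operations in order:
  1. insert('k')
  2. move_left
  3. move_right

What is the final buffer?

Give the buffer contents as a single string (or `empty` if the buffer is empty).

Answer: kvlpcskwfhhk

Derivation:
After op 1 (insert('k')): buffer="kvlpcskwfhhk" (len 12), cursors c1@7 c2@12, authorship ......1....2
After op 2 (move_left): buffer="kvlpcskwfhhk" (len 12), cursors c1@6 c2@11, authorship ......1....2
After op 3 (move_right): buffer="kvlpcskwfhhk" (len 12), cursors c1@7 c2@12, authorship ......1....2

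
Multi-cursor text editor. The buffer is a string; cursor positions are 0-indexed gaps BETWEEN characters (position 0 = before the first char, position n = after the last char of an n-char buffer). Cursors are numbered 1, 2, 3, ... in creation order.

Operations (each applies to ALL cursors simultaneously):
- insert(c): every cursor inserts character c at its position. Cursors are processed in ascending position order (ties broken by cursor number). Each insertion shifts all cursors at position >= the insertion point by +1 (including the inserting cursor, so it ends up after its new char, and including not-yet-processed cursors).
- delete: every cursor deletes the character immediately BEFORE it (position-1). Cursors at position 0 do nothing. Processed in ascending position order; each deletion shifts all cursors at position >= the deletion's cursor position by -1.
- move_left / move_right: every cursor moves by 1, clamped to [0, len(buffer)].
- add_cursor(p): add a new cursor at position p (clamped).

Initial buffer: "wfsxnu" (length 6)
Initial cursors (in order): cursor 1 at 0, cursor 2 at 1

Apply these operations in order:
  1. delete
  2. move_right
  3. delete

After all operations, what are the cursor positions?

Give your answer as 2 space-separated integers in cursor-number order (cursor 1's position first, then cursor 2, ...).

After op 1 (delete): buffer="fsxnu" (len 5), cursors c1@0 c2@0, authorship .....
After op 2 (move_right): buffer="fsxnu" (len 5), cursors c1@1 c2@1, authorship .....
After op 3 (delete): buffer="sxnu" (len 4), cursors c1@0 c2@0, authorship ....

Answer: 0 0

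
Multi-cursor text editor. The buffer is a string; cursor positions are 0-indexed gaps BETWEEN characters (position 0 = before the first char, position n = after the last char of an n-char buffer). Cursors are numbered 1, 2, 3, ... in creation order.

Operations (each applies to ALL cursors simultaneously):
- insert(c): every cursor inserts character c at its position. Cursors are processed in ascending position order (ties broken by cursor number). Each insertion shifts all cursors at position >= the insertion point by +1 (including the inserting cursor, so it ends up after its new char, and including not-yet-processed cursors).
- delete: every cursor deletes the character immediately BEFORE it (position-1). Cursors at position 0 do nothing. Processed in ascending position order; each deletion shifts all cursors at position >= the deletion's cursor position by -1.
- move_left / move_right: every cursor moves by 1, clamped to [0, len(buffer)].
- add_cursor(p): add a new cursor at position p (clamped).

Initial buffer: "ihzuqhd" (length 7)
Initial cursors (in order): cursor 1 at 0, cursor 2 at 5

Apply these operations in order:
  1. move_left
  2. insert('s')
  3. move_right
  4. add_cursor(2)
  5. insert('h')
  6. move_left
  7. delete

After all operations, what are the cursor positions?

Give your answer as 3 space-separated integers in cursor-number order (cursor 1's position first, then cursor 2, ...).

After op 1 (move_left): buffer="ihzuqhd" (len 7), cursors c1@0 c2@4, authorship .......
After op 2 (insert('s')): buffer="sihzusqhd" (len 9), cursors c1@1 c2@6, authorship 1....2...
After op 3 (move_right): buffer="sihzusqhd" (len 9), cursors c1@2 c2@7, authorship 1....2...
After op 4 (add_cursor(2)): buffer="sihzusqhd" (len 9), cursors c1@2 c3@2 c2@7, authorship 1....2...
After op 5 (insert('h')): buffer="sihhhzusqhhd" (len 12), cursors c1@4 c3@4 c2@10, authorship 1.13...2.2..
After op 6 (move_left): buffer="sihhhzusqhhd" (len 12), cursors c1@3 c3@3 c2@9, authorship 1.13...2.2..
After op 7 (delete): buffer="shhzushhd" (len 9), cursors c1@1 c3@1 c2@6, authorship 13...22..

Answer: 1 6 1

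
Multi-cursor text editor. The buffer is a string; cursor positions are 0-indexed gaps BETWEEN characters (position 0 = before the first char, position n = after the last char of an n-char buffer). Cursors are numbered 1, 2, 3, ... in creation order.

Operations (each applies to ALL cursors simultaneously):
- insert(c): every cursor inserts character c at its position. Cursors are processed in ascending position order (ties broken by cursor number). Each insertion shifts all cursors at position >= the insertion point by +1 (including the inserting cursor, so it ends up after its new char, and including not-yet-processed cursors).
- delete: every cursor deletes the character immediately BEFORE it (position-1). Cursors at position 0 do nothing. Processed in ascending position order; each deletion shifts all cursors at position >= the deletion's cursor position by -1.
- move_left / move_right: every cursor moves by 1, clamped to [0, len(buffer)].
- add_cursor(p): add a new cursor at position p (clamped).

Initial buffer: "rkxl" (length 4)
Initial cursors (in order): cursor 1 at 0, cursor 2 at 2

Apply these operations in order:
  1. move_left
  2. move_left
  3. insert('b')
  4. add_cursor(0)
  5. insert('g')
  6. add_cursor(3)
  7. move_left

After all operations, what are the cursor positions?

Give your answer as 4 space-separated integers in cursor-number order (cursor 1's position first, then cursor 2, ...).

Answer: 4 4 0 2

Derivation:
After op 1 (move_left): buffer="rkxl" (len 4), cursors c1@0 c2@1, authorship ....
After op 2 (move_left): buffer="rkxl" (len 4), cursors c1@0 c2@0, authorship ....
After op 3 (insert('b')): buffer="bbrkxl" (len 6), cursors c1@2 c2@2, authorship 12....
After op 4 (add_cursor(0)): buffer="bbrkxl" (len 6), cursors c3@0 c1@2 c2@2, authorship 12....
After op 5 (insert('g')): buffer="gbbggrkxl" (len 9), cursors c3@1 c1@5 c2@5, authorship 31212....
After op 6 (add_cursor(3)): buffer="gbbggrkxl" (len 9), cursors c3@1 c4@3 c1@5 c2@5, authorship 31212....
After op 7 (move_left): buffer="gbbggrkxl" (len 9), cursors c3@0 c4@2 c1@4 c2@4, authorship 31212....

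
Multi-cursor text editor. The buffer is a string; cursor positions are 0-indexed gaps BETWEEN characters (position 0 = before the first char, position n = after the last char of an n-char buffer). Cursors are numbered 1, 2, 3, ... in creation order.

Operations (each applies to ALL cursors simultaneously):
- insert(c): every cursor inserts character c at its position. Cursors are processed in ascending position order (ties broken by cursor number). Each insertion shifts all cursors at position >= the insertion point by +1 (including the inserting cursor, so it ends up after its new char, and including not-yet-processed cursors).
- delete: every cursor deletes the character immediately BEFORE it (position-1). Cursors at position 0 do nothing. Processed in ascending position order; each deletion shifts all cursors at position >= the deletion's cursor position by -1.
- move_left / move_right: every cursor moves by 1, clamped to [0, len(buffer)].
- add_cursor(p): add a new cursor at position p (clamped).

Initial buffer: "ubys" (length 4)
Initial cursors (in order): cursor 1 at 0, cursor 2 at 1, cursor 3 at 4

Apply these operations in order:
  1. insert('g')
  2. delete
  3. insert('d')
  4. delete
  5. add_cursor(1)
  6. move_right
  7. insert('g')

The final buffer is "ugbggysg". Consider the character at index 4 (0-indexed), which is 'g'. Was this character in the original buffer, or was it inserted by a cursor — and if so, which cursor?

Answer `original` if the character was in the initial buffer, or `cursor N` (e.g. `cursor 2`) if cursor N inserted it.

Answer: cursor 4

Derivation:
After op 1 (insert('g')): buffer="gugbysg" (len 7), cursors c1@1 c2@3 c3@7, authorship 1.2...3
After op 2 (delete): buffer="ubys" (len 4), cursors c1@0 c2@1 c3@4, authorship ....
After op 3 (insert('d')): buffer="dudbysd" (len 7), cursors c1@1 c2@3 c3@7, authorship 1.2...3
After op 4 (delete): buffer="ubys" (len 4), cursors c1@0 c2@1 c3@4, authorship ....
After op 5 (add_cursor(1)): buffer="ubys" (len 4), cursors c1@0 c2@1 c4@1 c3@4, authorship ....
After op 6 (move_right): buffer="ubys" (len 4), cursors c1@1 c2@2 c4@2 c3@4, authorship ....
After op 7 (insert('g')): buffer="ugbggysg" (len 8), cursors c1@2 c2@5 c4@5 c3@8, authorship .1.24..3
Authorship (.=original, N=cursor N): . 1 . 2 4 . . 3
Index 4: author = 4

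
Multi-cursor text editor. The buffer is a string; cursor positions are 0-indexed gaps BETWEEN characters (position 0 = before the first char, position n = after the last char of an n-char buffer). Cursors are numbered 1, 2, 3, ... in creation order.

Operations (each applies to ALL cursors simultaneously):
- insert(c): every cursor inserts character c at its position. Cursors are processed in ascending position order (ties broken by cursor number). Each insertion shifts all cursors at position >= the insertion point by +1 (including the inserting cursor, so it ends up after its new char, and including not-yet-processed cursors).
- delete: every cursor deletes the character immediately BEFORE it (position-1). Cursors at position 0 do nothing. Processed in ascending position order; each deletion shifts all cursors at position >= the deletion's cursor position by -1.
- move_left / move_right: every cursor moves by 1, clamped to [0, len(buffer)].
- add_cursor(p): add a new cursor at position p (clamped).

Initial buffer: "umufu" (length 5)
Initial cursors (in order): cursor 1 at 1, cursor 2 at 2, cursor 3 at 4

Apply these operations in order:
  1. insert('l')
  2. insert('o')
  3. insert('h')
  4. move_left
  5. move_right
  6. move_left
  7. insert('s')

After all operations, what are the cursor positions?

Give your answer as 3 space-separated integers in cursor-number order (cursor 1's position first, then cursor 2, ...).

Answer: 4 9 15

Derivation:
After op 1 (insert('l')): buffer="ulmluflu" (len 8), cursors c1@2 c2@4 c3@7, authorship .1.2..3.
After op 2 (insert('o')): buffer="ulomlouflou" (len 11), cursors c1@3 c2@6 c3@10, authorship .11.22..33.
After op 3 (insert('h')): buffer="ulohmlohuflohu" (len 14), cursors c1@4 c2@8 c3@13, authorship .111.222..333.
After op 4 (move_left): buffer="ulohmlohuflohu" (len 14), cursors c1@3 c2@7 c3@12, authorship .111.222..333.
After op 5 (move_right): buffer="ulohmlohuflohu" (len 14), cursors c1@4 c2@8 c3@13, authorship .111.222..333.
After op 6 (move_left): buffer="ulohmlohuflohu" (len 14), cursors c1@3 c2@7 c3@12, authorship .111.222..333.
After op 7 (insert('s')): buffer="uloshmloshufloshu" (len 17), cursors c1@4 c2@9 c3@15, authorship .1111.2222..3333.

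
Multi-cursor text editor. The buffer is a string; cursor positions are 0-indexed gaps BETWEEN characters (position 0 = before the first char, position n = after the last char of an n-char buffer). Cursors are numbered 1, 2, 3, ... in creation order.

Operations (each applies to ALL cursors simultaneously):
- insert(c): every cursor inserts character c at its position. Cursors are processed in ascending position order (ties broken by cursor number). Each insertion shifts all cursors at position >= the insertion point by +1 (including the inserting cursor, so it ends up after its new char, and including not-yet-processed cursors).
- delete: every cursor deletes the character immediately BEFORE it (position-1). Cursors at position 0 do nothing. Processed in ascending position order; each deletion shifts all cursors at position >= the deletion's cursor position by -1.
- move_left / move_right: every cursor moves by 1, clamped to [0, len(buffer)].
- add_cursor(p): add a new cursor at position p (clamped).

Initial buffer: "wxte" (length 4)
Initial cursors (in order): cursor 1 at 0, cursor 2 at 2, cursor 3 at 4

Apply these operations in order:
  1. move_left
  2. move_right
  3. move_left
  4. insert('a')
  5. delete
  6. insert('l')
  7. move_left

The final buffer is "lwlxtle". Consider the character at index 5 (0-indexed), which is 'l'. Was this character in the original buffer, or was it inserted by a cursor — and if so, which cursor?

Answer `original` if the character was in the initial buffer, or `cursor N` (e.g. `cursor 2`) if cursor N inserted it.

Answer: cursor 3

Derivation:
After op 1 (move_left): buffer="wxte" (len 4), cursors c1@0 c2@1 c3@3, authorship ....
After op 2 (move_right): buffer="wxte" (len 4), cursors c1@1 c2@2 c3@4, authorship ....
After op 3 (move_left): buffer="wxte" (len 4), cursors c1@0 c2@1 c3@3, authorship ....
After op 4 (insert('a')): buffer="awaxtae" (len 7), cursors c1@1 c2@3 c3@6, authorship 1.2..3.
After op 5 (delete): buffer="wxte" (len 4), cursors c1@0 c2@1 c3@3, authorship ....
After op 6 (insert('l')): buffer="lwlxtle" (len 7), cursors c1@1 c2@3 c3@6, authorship 1.2..3.
After op 7 (move_left): buffer="lwlxtle" (len 7), cursors c1@0 c2@2 c3@5, authorship 1.2..3.
Authorship (.=original, N=cursor N): 1 . 2 . . 3 .
Index 5: author = 3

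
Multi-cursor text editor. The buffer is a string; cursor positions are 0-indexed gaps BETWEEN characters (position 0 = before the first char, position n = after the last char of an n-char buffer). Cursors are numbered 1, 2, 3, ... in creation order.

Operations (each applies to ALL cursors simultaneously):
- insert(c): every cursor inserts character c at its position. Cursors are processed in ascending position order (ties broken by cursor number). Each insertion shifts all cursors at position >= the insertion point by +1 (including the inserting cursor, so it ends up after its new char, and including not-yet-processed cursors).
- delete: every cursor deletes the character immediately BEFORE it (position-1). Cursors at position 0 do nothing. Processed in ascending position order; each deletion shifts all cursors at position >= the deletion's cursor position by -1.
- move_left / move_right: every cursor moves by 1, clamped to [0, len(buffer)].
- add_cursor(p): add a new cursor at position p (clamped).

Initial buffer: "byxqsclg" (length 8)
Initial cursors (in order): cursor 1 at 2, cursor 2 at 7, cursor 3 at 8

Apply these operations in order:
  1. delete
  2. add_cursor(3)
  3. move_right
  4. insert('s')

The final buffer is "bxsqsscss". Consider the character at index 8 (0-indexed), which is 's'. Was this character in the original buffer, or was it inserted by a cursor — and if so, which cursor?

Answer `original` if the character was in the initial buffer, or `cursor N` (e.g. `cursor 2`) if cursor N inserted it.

Answer: cursor 3

Derivation:
After op 1 (delete): buffer="bxqsc" (len 5), cursors c1@1 c2@5 c3@5, authorship .....
After op 2 (add_cursor(3)): buffer="bxqsc" (len 5), cursors c1@1 c4@3 c2@5 c3@5, authorship .....
After op 3 (move_right): buffer="bxqsc" (len 5), cursors c1@2 c4@4 c2@5 c3@5, authorship .....
After op 4 (insert('s')): buffer="bxsqsscss" (len 9), cursors c1@3 c4@6 c2@9 c3@9, authorship ..1..4.23
Authorship (.=original, N=cursor N): . . 1 . . 4 . 2 3
Index 8: author = 3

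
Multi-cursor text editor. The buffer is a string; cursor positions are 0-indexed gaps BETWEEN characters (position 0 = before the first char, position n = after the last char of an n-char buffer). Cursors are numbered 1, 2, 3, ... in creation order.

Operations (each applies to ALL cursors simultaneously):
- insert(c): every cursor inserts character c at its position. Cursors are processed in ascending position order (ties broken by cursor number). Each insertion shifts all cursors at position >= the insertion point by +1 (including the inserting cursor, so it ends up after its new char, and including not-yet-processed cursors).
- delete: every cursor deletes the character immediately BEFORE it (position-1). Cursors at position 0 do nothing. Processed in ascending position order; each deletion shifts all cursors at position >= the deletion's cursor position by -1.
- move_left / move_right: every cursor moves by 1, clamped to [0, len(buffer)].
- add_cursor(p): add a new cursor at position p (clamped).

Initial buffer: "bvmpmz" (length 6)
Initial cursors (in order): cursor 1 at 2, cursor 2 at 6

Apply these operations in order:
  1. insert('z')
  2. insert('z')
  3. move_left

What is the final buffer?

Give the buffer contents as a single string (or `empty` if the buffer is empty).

After op 1 (insert('z')): buffer="bvzmpmzz" (len 8), cursors c1@3 c2@8, authorship ..1....2
After op 2 (insert('z')): buffer="bvzzmpmzzz" (len 10), cursors c1@4 c2@10, authorship ..11....22
After op 3 (move_left): buffer="bvzzmpmzzz" (len 10), cursors c1@3 c2@9, authorship ..11....22

Answer: bvzzmpmzzz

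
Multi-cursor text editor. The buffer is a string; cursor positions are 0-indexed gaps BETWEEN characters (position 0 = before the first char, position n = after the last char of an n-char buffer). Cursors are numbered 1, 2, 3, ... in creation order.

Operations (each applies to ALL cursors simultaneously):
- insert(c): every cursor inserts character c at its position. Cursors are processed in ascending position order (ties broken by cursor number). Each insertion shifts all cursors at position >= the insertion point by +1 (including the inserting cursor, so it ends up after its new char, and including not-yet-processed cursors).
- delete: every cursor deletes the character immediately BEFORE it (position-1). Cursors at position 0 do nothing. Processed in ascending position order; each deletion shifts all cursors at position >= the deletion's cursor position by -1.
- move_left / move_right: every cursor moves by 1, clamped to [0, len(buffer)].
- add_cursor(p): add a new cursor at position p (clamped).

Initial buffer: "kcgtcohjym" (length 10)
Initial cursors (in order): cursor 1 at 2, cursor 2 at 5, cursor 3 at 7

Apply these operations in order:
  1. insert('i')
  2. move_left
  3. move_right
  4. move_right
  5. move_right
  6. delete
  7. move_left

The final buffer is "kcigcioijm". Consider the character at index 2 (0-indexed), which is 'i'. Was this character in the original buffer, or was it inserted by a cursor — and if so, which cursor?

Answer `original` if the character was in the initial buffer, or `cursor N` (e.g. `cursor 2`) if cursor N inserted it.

Answer: cursor 1

Derivation:
After op 1 (insert('i')): buffer="kcigtciohijym" (len 13), cursors c1@3 c2@7 c3@10, authorship ..1...2..3...
After op 2 (move_left): buffer="kcigtciohijym" (len 13), cursors c1@2 c2@6 c3@9, authorship ..1...2..3...
After op 3 (move_right): buffer="kcigtciohijym" (len 13), cursors c1@3 c2@7 c3@10, authorship ..1...2..3...
After op 4 (move_right): buffer="kcigtciohijym" (len 13), cursors c1@4 c2@8 c3@11, authorship ..1...2..3...
After op 5 (move_right): buffer="kcigtciohijym" (len 13), cursors c1@5 c2@9 c3@12, authorship ..1...2..3...
After op 6 (delete): buffer="kcigcioijm" (len 10), cursors c1@4 c2@7 c3@9, authorship ..1..2.3..
After op 7 (move_left): buffer="kcigcioijm" (len 10), cursors c1@3 c2@6 c3@8, authorship ..1..2.3..
Authorship (.=original, N=cursor N): . . 1 . . 2 . 3 . .
Index 2: author = 1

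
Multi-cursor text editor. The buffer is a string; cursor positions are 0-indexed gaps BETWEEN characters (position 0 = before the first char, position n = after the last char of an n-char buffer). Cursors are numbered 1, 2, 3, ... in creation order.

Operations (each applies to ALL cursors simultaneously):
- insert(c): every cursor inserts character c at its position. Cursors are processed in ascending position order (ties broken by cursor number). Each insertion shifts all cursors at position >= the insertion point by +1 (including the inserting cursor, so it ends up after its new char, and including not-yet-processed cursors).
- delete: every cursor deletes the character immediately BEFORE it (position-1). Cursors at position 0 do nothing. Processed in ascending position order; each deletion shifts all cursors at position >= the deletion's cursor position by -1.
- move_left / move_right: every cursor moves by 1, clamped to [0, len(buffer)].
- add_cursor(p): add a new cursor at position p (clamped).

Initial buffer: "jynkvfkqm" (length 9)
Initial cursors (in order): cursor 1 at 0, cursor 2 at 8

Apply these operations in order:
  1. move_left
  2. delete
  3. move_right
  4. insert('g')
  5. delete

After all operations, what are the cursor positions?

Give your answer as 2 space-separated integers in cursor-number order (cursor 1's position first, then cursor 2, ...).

After op 1 (move_left): buffer="jynkvfkqm" (len 9), cursors c1@0 c2@7, authorship .........
After op 2 (delete): buffer="jynkvfqm" (len 8), cursors c1@0 c2@6, authorship ........
After op 3 (move_right): buffer="jynkvfqm" (len 8), cursors c1@1 c2@7, authorship ........
After op 4 (insert('g')): buffer="jgynkvfqgm" (len 10), cursors c1@2 c2@9, authorship .1......2.
After op 5 (delete): buffer="jynkvfqm" (len 8), cursors c1@1 c2@7, authorship ........

Answer: 1 7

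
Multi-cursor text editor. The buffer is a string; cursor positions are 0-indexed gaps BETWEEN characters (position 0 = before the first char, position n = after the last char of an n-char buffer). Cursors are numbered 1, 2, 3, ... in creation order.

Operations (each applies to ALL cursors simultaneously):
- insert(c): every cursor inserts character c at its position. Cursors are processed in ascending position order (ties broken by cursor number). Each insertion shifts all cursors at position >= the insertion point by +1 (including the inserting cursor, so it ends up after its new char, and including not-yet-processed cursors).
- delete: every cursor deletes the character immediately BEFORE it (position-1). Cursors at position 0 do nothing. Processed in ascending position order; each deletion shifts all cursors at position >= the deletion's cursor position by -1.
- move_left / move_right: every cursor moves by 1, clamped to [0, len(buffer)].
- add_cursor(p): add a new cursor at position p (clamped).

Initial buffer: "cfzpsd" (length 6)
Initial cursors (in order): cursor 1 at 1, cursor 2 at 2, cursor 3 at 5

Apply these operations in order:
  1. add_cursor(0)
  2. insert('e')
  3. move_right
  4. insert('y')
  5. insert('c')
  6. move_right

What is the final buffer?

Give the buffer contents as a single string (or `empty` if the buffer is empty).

Answer: ecycefycezycpsedyc

Derivation:
After op 1 (add_cursor(0)): buffer="cfzpsd" (len 6), cursors c4@0 c1@1 c2@2 c3@5, authorship ......
After op 2 (insert('e')): buffer="ecefezpsed" (len 10), cursors c4@1 c1@3 c2@5 c3@9, authorship 4.1.2...3.
After op 3 (move_right): buffer="ecefezpsed" (len 10), cursors c4@2 c1@4 c2@6 c3@10, authorship 4.1.2...3.
After op 4 (insert('y')): buffer="ecyefyezypsedy" (len 14), cursors c4@3 c1@6 c2@9 c3@14, authorship 4.41.12.2..3.3
After op 5 (insert('c')): buffer="ecycefycezycpsedyc" (len 18), cursors c4@4 c1@8 c2@12 c3@18, authorship 4.441.112.22..3.33
After op 6 (move_right): buffer="ecycefycezycpsedyc" (len 18), cursors c4@5 c1@9 c2@13 c3@18, authorship 4.441.112.22..3.33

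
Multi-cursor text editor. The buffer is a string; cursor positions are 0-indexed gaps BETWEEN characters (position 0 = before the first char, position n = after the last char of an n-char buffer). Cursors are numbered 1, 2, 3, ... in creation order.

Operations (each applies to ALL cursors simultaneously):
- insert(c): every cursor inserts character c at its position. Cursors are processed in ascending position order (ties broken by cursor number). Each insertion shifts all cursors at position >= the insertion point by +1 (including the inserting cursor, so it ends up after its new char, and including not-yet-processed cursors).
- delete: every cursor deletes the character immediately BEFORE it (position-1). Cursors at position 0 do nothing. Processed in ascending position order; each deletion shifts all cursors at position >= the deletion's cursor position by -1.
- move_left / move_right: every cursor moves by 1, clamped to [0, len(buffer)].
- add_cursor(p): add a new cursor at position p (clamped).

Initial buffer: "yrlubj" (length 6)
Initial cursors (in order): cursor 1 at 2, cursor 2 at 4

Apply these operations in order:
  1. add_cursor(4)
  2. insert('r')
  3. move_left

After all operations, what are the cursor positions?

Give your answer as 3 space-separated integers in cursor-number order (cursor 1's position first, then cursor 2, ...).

Answer: 2 6 6

Derivation:
After op 1 (add_cursor(4)): buffer="yrlubj" (len 6), cursors c1@2 c2@4 c3@4, authorship ......
After op 2 (insert('r')): buffer="yrrlurrbj" (len 9), cursors c1@3 c2@7 c3@7, authorship ..1..23..
After op 3 (move_left): buffer="yrrlurrbj" (len 9), cursors c1@2 c2@6 c3@6, authorship ..1..23..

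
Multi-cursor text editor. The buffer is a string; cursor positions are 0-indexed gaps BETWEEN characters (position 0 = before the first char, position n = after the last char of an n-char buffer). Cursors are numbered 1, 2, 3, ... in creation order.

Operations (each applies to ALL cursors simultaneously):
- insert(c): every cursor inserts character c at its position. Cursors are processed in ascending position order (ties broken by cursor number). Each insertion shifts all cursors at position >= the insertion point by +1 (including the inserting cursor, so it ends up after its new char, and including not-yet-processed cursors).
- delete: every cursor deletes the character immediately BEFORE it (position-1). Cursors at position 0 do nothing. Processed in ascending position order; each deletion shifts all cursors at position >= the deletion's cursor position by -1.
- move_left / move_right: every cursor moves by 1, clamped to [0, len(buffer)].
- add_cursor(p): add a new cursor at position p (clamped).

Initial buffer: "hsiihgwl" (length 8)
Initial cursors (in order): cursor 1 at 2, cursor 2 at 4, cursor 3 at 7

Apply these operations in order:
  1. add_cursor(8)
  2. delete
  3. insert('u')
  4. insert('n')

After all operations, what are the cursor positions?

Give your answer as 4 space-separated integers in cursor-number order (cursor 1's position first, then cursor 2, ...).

After op 1 (add_cursor(8)): buffer="hsiihgwl" (len 8), cursors c1@2 c2@4 c3@7 c4@8, authorship ........
After op 2 (delete): buffer="hihg" (len 4), cursors c1@1 c2@2 c3@4 c4@4, authorship ....
After op 3 (insert('u')): buffer="huiuhguu" (len 8), cursors c1@2 c2@4 c3@8 c4@8, authorship .1.2..34
After op 4 (insert('n')): buffer="huniunhguunn" (len 12), cursors c1@3 c2@6 c3@12 c4@12, authorship .11.22..3434

Answer: 3 6 12 12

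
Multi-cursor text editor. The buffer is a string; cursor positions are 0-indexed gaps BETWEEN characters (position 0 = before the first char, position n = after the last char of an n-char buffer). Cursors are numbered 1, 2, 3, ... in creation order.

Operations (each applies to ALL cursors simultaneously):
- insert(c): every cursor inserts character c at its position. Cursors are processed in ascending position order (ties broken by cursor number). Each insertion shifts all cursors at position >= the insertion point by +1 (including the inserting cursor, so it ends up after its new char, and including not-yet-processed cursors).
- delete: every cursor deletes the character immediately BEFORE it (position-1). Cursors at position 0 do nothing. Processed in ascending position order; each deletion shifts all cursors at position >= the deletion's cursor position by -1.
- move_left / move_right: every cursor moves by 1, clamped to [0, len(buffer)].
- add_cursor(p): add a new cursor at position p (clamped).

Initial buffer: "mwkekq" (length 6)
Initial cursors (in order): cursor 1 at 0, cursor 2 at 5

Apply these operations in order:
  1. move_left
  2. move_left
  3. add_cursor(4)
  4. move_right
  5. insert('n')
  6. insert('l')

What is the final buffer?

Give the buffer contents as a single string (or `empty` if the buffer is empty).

After op 1 (move_left): buffer="mwkekq" (len 6), cursors c1@0 c2@4, authorship ......
After op 2 (move_left): buffer="mwkekq" (len 6), cursors c1@0 c2@3, authorship ......
After op 3 (add_cursor(4)): buffer="mwkekq" (len 6), cursors c1@0 c2@3 c3@4, authorship ......
After op 4 (move_right): buffer="mwkekq" (len 6), cursors c1@1 c2@4 c3@5, authorship ......
After op 5 (insert('n')): buffer="mnwkenknq" (len 9), cursors c1@2 c2@6 c3@8, authorship .1...2.3.
After op 6 (insert('l')): buffer="mnlwkenlknlq" (len 12), cursors c1@3 c2@8 c3@11, authorship .11...22.33.

Answer: mnlwkenlknlq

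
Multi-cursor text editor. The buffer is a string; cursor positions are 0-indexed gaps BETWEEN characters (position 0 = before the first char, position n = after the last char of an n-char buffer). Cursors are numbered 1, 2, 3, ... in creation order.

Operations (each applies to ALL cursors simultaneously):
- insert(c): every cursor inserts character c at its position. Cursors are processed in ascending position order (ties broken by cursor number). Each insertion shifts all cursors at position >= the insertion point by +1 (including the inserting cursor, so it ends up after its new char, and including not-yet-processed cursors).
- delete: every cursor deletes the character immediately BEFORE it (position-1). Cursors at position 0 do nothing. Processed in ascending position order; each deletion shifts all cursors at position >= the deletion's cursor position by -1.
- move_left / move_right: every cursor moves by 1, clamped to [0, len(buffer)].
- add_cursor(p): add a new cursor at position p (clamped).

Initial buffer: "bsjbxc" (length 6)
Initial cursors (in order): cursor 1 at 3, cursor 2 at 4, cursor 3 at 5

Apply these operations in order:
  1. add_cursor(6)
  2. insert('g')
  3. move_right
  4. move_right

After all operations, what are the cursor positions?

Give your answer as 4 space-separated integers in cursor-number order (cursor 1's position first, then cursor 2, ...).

Answer: 6 8 10 10

Derivation:
After op 1 (add_cursor(6)): buffer="bsjbxc" (len 6), cursors c1@3 c2@4 c3@5 c4@6, authorship ......
After op 2 (insert('g')): buffer="bsjgbgxgcg" (len 10), cursors c1@4 c2@6 c3@8 c4@10, authorship ...1.2.3.4
After op 3 (move_right): buffer="bsjgbgxgcg" (len 10), cursors c1@5 c2@7 c3@9 c4@10, authorship ...1.2.3.4
After op 4 (move_right): buffer="bsjgbgxgcg" (len 10), cursors c1@6 c2@8 c3@10 c4@10, authorship ...1.2.3.4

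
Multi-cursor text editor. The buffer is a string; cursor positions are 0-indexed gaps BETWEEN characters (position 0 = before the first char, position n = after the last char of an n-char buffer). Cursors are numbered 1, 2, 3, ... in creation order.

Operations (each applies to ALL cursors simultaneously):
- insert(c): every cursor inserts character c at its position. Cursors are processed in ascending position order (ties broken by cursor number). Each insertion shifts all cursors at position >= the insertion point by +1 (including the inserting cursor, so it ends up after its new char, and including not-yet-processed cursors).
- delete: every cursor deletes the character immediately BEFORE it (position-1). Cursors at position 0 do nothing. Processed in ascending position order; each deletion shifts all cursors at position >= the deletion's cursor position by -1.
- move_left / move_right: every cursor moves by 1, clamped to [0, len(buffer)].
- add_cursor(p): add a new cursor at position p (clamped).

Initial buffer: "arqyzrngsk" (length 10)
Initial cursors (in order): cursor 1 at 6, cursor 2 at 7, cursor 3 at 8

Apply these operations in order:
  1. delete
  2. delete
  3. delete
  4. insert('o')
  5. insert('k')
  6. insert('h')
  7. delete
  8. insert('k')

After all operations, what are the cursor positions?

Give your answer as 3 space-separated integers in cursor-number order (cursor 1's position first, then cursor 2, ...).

After op 1 (delete): buffer="arqyzsk" (len 7), cursors c1@5 c2@5 c3@5, authorship .......
After op 2 (delete): buffer="arsk" (len 4), cursors c1@2 c2@2 c3@2, authorship ....
After op 3 (delete): buffer="sk" (len 2), cursors c1@0 c2@0 c3@0, authorship ..
After op 4 (insert('o')): buffer="ooosk" (len 5), cursors c1@3 c2@3 c3@3, authorship 123..
After op 5 (insert('k')): buffer="oookkksk" (len 8), cursors c1@6 c2@6 c3@6, authorship 123123..
After op 6 (insert('h')): buffer="oookkkhhhsk" (len 11), cursors c1@9 c2@9 c3@9, authorship 123123123..
After op 7 (delete): buffer="oookkksk" (len 8), cursors c1@6 c2@6 c3@6, authorship 123123..
After op 8 (insert('k')): buffer="oookkkkkksk" (len 11), cursors c1@9 c2@9 c3@9, authorship 123123123..

Answer: 9 9 9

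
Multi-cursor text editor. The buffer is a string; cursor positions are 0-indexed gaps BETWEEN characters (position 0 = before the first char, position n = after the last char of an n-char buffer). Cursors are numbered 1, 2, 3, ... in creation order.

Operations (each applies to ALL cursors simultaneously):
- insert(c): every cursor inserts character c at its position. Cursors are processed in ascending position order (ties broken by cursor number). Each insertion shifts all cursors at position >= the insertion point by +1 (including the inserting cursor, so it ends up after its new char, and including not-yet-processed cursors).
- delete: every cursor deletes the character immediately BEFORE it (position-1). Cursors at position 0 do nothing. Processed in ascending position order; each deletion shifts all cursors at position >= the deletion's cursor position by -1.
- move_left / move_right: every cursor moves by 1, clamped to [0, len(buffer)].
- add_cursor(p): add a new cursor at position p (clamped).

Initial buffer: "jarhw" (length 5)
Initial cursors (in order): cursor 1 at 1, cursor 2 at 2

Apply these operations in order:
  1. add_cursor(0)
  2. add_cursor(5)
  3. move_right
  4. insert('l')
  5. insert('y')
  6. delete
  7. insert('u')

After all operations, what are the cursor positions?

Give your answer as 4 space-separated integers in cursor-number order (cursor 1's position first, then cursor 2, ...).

After op 1 (add_cursor(0)): buffer="jarhw" (len 5), cursors c3@0 c1@1 c2@2, authorship .....
After op 2 (add_cursor(5)): buffer="jarhw" (len 5), cursors c3@0 c1@1 c2@2 c4@5, authorship .....
After op 3 (move_right): buffer="jarhw" (len 5), cursors c3@1 c1@2 c2@3 c4@5, authorship .....
After op 4 (insert('l')): buffer="jlalrlhwl" (len 9), cursors c3@2 c1@4 c2@6 c4@9, authorship .3.1.2..4
After op 5 (insert('y')): buffer="jlyalyrlyhwly" (len 13), cursors c3@3 c1@6 c2@9 c4@13, authorship .33.11.22..44
After op 6 (delete): buffer="jlalrlhwl" (len 9), cursors c3@2 c1@4 c2@6 c4@9, authorship .3.1.2..4
After op 7 (insert('u')): buffer="jlualurluhwlu" (len 13), cursors c3@3 c1@6 c2@9 c4@13, authorship .33.11.22..44

Answer: 6 9 3 13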